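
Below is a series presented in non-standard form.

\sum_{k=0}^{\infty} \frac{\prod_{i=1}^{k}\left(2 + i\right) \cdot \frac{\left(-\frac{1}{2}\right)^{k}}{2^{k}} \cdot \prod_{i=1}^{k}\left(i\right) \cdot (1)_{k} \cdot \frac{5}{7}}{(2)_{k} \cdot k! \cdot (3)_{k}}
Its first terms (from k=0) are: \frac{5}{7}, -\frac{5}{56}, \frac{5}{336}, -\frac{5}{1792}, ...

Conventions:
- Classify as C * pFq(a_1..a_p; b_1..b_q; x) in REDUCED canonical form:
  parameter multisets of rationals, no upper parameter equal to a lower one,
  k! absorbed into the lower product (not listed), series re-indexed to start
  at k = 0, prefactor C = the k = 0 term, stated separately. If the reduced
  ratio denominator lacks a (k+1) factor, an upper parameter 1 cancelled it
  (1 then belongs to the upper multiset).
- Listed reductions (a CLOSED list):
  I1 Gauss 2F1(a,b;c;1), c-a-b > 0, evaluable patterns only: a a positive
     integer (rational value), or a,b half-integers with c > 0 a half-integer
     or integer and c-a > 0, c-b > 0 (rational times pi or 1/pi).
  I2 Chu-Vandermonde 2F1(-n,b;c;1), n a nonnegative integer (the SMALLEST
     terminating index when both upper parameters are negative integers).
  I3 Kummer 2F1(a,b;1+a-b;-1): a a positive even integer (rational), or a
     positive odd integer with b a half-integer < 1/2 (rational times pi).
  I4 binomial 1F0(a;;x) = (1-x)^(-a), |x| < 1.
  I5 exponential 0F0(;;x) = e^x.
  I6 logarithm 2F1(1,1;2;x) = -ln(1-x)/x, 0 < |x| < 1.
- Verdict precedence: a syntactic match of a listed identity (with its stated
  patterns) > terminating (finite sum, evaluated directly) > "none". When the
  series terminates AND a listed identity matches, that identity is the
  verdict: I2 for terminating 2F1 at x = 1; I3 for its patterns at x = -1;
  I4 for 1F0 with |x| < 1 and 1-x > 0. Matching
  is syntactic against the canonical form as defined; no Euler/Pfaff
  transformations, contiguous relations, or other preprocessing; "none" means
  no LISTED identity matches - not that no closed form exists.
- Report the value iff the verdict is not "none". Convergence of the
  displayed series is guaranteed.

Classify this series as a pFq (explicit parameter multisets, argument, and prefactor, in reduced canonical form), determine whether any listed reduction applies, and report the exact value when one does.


x = -\frac{1}{4} here; the reduced form reads 2F1, upper {1, 1}, lower {2}, C = \frac{5}{7}. Verdict: the I6 logarithm reduction applies (the logarithm: parameters (1,1;2), x = -\frac{1}{4}). Exact value: \frac{20}{7} \cdot \ln\left(\frac{5}{4}\right).

Key observation: t_0 = \frac{5}{7} here, and the parameter 3 appears in both the upper and lower lists and cancels.
Ratio: r(k) = -\frac{1}{4} * (k+1) (k+1) / [(k+2) (k+1)] - rational; roots negated = parameters, x = -\frac{1}{4}, C = \frac{5}{7}.


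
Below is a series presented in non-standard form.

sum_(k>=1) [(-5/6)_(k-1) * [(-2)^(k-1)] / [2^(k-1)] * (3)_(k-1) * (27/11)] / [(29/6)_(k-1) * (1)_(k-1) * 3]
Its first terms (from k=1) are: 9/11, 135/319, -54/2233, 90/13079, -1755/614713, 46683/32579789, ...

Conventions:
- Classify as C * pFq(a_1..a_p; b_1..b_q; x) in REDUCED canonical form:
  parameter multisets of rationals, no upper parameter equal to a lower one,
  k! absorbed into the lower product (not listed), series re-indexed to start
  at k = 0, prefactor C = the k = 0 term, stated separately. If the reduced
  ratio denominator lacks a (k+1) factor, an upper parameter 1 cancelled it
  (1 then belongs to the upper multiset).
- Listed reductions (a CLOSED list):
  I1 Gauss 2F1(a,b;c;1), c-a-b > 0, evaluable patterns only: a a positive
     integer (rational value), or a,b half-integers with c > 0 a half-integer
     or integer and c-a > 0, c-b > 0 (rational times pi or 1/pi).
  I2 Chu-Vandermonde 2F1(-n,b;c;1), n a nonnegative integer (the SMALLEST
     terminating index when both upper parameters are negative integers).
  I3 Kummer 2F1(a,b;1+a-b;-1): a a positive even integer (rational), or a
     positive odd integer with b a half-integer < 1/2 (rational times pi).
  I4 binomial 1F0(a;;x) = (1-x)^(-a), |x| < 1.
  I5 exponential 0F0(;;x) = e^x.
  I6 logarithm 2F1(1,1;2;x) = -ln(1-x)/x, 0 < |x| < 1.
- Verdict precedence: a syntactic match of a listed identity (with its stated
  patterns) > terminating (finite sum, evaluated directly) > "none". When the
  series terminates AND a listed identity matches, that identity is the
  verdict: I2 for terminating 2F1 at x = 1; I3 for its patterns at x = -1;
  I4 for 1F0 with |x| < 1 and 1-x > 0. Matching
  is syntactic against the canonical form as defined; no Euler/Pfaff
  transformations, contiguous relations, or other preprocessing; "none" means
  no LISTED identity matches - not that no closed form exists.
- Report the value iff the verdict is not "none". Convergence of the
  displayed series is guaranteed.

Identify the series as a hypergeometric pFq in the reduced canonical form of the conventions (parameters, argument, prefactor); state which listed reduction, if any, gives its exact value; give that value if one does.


With C = 9/11: the canonical form is 2F1(-5/6, 3; 29/6; -1). Verdict: none. No listed pattern accepts 2F1(-5/6, 3; 29/6; -1).

Structural cue: t_0 = 9/11 here, and the two k-th powers (C = 9/11) combine into one argument.
Term ratio: r(k) = (-1) * (k-5/6) (k+3) / [(k+29/6) (k+1)] - rational; roots negated = parameters, x = (-1), C = 9/11.


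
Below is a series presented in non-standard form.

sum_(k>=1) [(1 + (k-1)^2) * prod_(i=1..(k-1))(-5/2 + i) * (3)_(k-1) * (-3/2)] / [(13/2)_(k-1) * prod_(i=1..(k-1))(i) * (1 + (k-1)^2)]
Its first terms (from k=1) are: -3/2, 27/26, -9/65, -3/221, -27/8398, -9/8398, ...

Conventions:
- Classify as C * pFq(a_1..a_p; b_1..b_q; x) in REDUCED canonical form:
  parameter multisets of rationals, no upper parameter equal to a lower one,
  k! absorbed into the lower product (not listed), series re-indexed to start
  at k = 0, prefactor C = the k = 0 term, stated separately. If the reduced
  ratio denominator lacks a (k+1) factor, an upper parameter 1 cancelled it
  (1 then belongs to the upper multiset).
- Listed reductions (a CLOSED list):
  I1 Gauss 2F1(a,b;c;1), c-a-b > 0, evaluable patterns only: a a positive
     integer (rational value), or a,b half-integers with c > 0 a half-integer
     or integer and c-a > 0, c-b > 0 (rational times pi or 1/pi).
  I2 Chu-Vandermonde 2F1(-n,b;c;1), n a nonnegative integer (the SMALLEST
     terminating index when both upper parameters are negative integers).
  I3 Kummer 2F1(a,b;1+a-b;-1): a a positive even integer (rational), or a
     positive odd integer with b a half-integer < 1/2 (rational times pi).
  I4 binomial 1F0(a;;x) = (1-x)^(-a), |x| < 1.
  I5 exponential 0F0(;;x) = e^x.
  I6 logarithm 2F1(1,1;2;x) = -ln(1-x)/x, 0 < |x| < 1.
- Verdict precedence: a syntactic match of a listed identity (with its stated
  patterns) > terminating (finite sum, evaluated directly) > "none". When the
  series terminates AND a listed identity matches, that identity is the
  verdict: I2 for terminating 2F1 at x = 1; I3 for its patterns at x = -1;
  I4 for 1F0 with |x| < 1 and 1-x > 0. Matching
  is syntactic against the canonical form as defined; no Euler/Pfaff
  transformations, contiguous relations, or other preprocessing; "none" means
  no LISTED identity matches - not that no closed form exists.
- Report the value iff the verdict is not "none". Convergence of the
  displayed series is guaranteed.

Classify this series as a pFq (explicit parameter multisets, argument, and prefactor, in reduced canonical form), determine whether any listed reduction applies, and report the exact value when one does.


Canonical form: C = -3/2 times 2F1 with upper {-3/2, 3}, lower {13/2}, x = 1. Verdict at x = 1: the Gauss summation I1 matches (x = 1: the Gamma ratio telescopes since c-a-b = 5 > 0 and a = 3 in Z>0). Exact value: -99/160.

First insight: t_0 being -3/2, striking the common factor k^2 + 1 reduces the term (prefactor -3/2).
Adjacent-term ratio: r(k) = 1 * (k-3/2) (k+3) / [(k+13/2) (k+1)] - rational in k. x = 1; t_0 = -3/2; negate the roots.


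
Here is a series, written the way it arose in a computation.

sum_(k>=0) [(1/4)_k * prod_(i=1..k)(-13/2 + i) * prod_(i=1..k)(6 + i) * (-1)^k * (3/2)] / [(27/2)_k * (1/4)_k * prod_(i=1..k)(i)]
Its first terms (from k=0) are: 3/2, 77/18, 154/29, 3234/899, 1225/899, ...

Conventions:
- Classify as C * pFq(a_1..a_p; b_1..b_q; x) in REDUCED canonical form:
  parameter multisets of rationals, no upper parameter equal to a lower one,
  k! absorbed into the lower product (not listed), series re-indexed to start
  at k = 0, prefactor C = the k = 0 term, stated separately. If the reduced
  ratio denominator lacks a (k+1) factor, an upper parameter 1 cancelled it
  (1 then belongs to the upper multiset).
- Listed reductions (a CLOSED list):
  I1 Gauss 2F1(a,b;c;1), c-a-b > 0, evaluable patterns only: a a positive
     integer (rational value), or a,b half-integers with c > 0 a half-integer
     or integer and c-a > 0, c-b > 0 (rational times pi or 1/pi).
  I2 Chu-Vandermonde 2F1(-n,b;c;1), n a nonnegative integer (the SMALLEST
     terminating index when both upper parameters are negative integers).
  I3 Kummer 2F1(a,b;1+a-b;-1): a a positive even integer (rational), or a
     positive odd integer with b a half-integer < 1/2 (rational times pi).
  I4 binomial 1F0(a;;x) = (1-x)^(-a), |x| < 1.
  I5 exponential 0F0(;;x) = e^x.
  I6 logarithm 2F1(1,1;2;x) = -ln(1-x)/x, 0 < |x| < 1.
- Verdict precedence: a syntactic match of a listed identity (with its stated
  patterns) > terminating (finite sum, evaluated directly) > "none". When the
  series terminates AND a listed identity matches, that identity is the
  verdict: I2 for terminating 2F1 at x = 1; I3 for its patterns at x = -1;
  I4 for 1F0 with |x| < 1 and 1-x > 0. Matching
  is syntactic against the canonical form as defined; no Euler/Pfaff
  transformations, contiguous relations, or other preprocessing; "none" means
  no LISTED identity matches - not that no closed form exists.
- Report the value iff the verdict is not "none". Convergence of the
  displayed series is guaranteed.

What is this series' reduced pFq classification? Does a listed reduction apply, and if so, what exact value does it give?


Key step: t_0 being 3/2, the running product (C = 3/2, x = -1) telescopes to a rising factorial.
Consecutive-term ratio: r(k) = (-1) * (k-11/2) (k+7) / [(k+27/2) (k+1)] - rational; roots negated = parameters, x = (-1), C = 3/2.

Reduced: x = -1, 2F1, upper = {-11/2, 7}, lower = {27/2}, C = 3/2. Verdict: Kummer's theorem (I3) matches (x = -1; c = 27/2 equals 1+a-b for upper {-11/2, 7}: listed pattern). Sum: (2788660875/536870912) * pi.


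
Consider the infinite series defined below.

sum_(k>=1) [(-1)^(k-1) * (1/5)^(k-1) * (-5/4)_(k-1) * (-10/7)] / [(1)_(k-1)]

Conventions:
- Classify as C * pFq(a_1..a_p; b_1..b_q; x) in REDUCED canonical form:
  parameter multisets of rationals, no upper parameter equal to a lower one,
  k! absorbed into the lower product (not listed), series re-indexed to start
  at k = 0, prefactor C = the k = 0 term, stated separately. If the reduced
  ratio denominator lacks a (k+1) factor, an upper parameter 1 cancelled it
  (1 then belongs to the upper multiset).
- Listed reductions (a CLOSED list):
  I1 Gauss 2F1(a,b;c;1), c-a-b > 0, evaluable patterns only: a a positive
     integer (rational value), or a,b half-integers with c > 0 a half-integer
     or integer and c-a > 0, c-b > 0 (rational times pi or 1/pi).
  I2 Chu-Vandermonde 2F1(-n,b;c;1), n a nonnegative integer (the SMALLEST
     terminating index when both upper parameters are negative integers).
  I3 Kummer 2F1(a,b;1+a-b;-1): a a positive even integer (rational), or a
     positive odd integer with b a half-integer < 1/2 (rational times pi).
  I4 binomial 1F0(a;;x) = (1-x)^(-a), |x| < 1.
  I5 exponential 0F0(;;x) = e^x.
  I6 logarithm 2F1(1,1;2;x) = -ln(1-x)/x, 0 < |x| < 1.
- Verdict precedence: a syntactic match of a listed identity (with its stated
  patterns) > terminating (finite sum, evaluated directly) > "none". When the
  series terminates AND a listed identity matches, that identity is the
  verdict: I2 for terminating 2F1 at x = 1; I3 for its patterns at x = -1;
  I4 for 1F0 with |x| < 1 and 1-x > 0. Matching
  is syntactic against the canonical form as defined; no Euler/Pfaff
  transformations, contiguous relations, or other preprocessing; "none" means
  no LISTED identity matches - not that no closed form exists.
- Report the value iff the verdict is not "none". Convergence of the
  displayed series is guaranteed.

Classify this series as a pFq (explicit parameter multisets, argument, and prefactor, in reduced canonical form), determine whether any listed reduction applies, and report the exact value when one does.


x = -1/5 here; the reduced form reads 1F0, upper {-5/4}, lower {-}, C = -10/7. Verdict: binomial (I4) applies (the 1F0 binomial series: exponent 5/4, x = -1/5). Sum: (-10/7) * (6/5)^(5/4).

Key observation: from the first term -10/7: the (-1)^k factor (prefactor -10/7) folds into the argument's sign.
Adjacent-term ratio: r(k) = (-1/5) * (k-5/4) / [(k+1)] - poly over poly, x = (-1/5) from leading terms; C = -10/7 at k = 0.


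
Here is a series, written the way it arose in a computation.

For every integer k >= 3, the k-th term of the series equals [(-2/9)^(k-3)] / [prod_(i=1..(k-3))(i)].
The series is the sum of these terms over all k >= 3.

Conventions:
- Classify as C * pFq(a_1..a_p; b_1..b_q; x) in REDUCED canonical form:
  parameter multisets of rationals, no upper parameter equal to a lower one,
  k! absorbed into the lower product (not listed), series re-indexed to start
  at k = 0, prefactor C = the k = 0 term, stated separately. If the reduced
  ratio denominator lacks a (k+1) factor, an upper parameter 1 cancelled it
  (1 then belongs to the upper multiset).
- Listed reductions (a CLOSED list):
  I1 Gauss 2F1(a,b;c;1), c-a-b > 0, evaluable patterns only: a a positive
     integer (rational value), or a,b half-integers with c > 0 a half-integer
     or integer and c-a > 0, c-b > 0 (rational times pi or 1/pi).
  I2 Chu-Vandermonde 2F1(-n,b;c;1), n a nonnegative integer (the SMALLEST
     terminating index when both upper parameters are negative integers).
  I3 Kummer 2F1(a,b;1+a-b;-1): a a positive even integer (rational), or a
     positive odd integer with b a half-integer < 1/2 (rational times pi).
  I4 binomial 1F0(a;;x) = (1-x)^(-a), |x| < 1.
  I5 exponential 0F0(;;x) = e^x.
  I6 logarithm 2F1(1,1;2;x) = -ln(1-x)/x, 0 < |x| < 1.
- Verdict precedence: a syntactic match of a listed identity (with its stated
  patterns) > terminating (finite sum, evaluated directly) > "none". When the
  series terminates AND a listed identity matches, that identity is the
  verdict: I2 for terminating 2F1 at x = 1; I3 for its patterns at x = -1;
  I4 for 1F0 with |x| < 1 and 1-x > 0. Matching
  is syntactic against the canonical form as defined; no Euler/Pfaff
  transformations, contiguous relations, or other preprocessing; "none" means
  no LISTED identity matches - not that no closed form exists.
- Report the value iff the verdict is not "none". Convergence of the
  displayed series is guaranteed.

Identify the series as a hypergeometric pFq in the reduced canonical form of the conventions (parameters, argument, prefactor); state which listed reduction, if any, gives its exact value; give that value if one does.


x = -2/9 here; the reduced form reads 0F0, upper {-}, lower {-}, C = 1. Verdict: the exponential series (I5) applies (the 0F0 exponential series at x = -2/9). Its exact value is e^(-2/9).

Key step: with t_0 = 1, the product of the first k integers (C = 1, x = -2/9) is k!.
Adjacent-term ratio: r(k) = (-2/9) * 1 / [(k+1)] - rational; roots negated = parameters, x = (-2/9), C = 1.


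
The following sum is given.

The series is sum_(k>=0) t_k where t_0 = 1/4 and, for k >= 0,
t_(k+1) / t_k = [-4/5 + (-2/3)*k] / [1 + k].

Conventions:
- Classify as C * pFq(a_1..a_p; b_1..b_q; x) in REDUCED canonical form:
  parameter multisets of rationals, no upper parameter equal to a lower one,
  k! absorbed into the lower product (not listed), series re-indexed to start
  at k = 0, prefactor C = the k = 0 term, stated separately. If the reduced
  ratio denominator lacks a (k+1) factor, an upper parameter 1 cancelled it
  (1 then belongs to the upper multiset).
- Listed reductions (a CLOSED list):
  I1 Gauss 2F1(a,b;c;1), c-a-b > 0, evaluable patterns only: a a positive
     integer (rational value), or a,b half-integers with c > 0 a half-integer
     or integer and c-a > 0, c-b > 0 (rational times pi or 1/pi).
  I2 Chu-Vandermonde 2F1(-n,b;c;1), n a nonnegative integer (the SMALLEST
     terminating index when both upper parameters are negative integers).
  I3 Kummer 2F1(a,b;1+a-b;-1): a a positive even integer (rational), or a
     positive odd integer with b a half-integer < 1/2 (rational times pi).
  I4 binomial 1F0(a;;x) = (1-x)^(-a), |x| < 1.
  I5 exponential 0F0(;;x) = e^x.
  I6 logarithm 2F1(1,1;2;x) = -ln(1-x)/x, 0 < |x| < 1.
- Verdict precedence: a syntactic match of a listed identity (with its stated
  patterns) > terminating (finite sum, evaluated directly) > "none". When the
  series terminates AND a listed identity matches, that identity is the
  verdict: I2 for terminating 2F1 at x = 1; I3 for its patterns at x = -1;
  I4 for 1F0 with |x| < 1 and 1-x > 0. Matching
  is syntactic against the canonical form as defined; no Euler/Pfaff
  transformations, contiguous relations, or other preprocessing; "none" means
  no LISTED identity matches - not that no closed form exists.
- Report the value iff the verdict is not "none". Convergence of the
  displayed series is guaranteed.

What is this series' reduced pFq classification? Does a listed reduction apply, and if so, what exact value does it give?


This is 1/4 * 1F0(6/5; -; -2/3) in reduced canonical form. Verdict (x = -2/3): binomial (I4) applies (the 1F0 binomial series: exponent -6/5, x = -2/3). Exact value: (1/4) * (5/3)^(-6/5).

Key observation: with t_0 = 1/4, roots of the ratio polynomials (C = 1/4, x = -2/3) are the negated parameters.
Adjacent-term ratio: r(k) = (-2/3) * (k+6/5) / [(k+1)] - rational in k, leading ratio (-2/3); with t_0 = 1/4, classification follows.


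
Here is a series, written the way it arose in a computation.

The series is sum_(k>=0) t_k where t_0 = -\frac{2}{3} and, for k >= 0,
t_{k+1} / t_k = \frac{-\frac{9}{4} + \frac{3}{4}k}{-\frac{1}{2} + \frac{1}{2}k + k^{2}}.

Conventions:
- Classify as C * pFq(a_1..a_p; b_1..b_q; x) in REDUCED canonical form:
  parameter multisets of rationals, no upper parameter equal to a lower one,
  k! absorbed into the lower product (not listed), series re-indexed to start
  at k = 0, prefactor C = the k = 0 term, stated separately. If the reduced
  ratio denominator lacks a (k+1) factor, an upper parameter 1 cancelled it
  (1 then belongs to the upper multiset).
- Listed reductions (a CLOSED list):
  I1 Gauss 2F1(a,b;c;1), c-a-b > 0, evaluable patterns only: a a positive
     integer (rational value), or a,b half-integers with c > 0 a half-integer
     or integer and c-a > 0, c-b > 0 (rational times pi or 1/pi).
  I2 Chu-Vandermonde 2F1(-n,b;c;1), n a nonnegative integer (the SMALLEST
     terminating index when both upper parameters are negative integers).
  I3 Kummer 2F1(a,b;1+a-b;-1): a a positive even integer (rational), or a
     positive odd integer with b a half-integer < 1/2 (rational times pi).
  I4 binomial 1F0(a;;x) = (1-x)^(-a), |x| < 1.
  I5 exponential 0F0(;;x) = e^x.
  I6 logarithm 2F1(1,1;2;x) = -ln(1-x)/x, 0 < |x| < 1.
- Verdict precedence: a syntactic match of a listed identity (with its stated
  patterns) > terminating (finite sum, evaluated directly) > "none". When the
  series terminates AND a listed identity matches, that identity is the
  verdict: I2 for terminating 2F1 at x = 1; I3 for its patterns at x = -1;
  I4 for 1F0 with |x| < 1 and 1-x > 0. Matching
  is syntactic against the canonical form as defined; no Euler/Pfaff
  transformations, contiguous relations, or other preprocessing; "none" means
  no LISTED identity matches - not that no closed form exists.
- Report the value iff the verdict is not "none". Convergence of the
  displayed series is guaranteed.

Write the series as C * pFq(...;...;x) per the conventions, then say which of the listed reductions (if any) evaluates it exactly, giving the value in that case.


Prefactor -\frac{2}{3}, argument \frac{3}{4}: 1F1 with upper {-3} over lower {-\frac{1}{2}}. Verdict: terminating - the sum ends at index 3 because -3 is a negative integer; exact evaluation follows. Its exact value is \frac{1}{12}.

Key observation: x = \frac{3}{4} and factor the ratio over Q (C = -2/3, x = 3/4): negated roots = parameters.
Step ratio: r(k) = \frac{3}{4} * (k-3) / [(k-\frac{1}{2}) (k+1)] - rational in k. x = \frac{3}{4}; t_0 = -\frac{2}{3}; negate the roots.


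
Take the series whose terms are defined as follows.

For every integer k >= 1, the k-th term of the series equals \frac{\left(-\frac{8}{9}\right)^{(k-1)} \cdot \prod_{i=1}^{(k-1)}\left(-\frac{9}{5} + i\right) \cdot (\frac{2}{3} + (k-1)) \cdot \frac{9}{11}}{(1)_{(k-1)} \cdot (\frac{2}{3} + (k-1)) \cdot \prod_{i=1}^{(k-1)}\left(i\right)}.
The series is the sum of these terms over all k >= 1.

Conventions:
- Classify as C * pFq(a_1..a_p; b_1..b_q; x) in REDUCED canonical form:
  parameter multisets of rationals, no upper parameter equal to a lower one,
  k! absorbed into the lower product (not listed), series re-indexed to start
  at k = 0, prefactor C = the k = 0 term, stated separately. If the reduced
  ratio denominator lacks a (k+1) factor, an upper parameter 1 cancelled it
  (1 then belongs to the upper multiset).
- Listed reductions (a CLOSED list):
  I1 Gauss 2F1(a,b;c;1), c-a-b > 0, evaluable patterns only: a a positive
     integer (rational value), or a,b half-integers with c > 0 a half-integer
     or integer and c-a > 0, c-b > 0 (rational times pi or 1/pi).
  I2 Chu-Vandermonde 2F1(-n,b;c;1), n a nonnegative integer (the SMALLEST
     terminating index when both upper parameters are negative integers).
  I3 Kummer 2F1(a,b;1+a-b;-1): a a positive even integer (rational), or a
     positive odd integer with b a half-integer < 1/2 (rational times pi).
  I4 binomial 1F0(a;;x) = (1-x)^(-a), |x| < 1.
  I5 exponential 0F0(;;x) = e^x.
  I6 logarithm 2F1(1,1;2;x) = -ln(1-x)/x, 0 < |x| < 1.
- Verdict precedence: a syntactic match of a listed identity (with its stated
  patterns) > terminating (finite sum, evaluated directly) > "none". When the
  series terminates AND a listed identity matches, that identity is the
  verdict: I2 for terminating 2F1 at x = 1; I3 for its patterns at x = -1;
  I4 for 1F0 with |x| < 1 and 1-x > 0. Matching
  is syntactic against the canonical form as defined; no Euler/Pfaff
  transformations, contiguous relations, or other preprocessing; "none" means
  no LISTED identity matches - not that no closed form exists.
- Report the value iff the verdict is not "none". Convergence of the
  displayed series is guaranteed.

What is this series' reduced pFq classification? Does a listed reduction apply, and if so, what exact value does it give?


At argument -\frac{8}{9}: a 1F1 with upper {-\frac{4}{5}}, lower {1}, scaled by C = \frac{9}{11}. Verdict: none - at argument -\frac{8}{9} the multisets {-\frac{4}{5}} ; {1} match no listed identity.

Structural cue: from the first term \frac{9}{11}: the product of the first k integers (prefactor 9/11) is k!.
Term ratio: r(k) = -\frac{8}{9} * (k-\frac{4}{5}) / [(k+1) (k+1)] - poly over poly, x = -\frac{8}{9} from leading terms; C = \frac{9}{11} at k = 0.


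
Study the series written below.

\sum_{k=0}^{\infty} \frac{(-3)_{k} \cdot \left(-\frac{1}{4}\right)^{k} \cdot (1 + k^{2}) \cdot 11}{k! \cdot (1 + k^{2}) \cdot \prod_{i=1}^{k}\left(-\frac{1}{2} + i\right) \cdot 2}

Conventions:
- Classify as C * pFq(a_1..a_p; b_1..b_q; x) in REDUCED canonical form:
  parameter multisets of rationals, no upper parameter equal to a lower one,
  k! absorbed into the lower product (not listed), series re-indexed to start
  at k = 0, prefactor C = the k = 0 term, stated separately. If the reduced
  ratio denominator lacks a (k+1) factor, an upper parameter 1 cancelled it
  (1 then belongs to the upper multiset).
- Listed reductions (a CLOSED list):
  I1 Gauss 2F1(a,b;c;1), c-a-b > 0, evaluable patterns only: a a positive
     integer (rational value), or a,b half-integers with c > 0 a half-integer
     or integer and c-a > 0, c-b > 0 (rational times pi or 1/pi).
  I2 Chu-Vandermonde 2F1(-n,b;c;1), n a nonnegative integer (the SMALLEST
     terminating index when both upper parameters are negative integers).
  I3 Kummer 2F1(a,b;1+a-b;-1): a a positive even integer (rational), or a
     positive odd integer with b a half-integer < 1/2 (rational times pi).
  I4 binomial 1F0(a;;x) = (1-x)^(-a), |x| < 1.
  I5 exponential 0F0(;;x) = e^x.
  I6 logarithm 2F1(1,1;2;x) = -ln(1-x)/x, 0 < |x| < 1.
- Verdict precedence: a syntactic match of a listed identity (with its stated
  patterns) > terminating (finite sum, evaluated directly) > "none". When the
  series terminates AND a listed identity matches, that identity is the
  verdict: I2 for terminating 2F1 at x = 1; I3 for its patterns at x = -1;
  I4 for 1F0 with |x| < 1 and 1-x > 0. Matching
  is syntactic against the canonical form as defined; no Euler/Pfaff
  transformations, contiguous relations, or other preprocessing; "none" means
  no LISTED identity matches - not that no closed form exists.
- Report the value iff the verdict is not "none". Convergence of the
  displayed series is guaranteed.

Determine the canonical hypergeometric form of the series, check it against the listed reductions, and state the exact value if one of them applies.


Reduced: x = -\frac{1}{4}, 1F1, upper = {-3}, lower = {\frac{1}{2}}, C = \frac{11}{2}. Verdict: terminating. (-3)_k vanishes past k = 3, leaving a 4-term sum, computed directly. Value: \frac{3641}{240}.

Key step: t_0 being \frac{11}{2}, the lower running product (C = 11/2, x = -1/4) is a rising factorial.
Term ratio: r(k) = -\frac{1}{4} * (k-3) / [(k+\frac{1}{2}) (k+1)] - rational in k. x = -\frac{1}{4}; t_0 = \frac{11}{2}; negate the roots.


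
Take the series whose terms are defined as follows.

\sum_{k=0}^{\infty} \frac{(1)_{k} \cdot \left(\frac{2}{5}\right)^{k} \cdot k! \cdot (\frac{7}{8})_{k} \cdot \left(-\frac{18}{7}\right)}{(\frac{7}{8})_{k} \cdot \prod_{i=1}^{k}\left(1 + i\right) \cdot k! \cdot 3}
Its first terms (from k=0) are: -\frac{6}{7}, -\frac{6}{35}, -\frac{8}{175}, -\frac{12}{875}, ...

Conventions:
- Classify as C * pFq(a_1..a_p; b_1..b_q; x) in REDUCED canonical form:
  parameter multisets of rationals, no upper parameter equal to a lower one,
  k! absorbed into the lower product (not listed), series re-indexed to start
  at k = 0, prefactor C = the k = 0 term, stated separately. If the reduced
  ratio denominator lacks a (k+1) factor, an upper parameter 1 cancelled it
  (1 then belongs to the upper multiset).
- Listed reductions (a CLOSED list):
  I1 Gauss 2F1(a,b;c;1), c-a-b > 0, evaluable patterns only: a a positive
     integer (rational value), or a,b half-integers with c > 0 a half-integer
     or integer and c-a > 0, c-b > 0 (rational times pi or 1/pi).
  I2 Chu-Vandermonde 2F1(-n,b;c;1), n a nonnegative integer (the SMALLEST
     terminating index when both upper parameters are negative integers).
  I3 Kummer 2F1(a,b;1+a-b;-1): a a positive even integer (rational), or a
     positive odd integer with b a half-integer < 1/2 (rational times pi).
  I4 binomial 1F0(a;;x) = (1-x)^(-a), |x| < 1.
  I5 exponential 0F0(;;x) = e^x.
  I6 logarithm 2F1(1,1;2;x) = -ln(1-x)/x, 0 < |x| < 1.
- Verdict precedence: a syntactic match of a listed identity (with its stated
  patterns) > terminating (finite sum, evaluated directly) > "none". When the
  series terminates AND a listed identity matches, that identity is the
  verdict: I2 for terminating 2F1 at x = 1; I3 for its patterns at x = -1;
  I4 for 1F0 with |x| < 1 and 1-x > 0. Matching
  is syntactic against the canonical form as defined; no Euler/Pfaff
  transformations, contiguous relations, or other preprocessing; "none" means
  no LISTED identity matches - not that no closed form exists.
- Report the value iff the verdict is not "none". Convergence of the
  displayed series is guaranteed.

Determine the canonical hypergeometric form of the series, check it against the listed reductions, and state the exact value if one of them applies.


This is -\frac{6}{7} * 2F1(1, 1; 2; \frac{2}{5}) in reduced canonical form. Verdict: the logarithmic series (I6) fires (the logarithm: parameters (1,1;2), x = \frac{2}{5}). Its exact value is \frac{15}{7} \cdot \ln\left(\frac{3}{5}\right).

First insight: t_0 = -\frac{6}{7} here, and the factorial ratio (C = -6/7) (k+a-1)!/(a-1)! is a rising factorial (a)_k.
Step ratio: r(k) = \frac{2}{5} * (k+1) (k+1) / [(k+2) (k+1)] - poly over poly, x = \frac{2}{5} from leading terms; C = -\frac{6}{7} at k = 0.


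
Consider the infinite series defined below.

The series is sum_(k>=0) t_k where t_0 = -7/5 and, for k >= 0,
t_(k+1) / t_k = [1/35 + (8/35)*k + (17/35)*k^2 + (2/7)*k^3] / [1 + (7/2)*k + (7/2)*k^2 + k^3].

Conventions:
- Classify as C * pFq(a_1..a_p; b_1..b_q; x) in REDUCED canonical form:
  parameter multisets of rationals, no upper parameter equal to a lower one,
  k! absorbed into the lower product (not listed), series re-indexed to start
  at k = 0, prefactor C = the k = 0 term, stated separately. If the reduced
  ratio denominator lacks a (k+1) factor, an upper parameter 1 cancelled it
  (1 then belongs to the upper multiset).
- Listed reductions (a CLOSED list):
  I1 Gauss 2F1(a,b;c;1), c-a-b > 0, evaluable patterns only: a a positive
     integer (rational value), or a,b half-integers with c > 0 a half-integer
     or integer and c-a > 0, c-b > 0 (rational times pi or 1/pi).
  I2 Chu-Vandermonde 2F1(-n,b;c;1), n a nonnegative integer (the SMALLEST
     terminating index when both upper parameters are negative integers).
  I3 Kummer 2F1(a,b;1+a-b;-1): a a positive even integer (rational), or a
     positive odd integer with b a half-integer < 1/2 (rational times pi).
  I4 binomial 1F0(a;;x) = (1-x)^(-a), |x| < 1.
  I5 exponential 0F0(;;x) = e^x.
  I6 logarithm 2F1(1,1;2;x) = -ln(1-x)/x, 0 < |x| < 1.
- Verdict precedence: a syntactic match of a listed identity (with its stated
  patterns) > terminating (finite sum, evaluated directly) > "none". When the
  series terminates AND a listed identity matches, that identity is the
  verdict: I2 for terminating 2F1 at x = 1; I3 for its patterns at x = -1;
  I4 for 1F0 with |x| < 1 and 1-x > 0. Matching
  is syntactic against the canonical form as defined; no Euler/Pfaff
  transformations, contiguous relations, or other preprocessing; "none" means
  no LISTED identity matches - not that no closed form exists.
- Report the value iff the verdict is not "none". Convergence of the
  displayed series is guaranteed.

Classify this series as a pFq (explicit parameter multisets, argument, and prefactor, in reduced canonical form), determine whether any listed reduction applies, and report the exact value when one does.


With C = -7/5: the canonical form is 2F1(1/5, 1; 2; 2/7). Verdict: none. Every listed pattern misses the 2F1 form at 2/7, upper {1/5, 1}.

Key observation: t_0 being -7/5, cancel k + 1/2 from the displayed ratio first; then prefactor -7/5.
Term ratio: r(k) = (2/7) * (k+1/5) (k+1) / [(k+2) (k+1)] - poly over poly, x = (2/7) from leading terms; C = -7/5 at k = 0.


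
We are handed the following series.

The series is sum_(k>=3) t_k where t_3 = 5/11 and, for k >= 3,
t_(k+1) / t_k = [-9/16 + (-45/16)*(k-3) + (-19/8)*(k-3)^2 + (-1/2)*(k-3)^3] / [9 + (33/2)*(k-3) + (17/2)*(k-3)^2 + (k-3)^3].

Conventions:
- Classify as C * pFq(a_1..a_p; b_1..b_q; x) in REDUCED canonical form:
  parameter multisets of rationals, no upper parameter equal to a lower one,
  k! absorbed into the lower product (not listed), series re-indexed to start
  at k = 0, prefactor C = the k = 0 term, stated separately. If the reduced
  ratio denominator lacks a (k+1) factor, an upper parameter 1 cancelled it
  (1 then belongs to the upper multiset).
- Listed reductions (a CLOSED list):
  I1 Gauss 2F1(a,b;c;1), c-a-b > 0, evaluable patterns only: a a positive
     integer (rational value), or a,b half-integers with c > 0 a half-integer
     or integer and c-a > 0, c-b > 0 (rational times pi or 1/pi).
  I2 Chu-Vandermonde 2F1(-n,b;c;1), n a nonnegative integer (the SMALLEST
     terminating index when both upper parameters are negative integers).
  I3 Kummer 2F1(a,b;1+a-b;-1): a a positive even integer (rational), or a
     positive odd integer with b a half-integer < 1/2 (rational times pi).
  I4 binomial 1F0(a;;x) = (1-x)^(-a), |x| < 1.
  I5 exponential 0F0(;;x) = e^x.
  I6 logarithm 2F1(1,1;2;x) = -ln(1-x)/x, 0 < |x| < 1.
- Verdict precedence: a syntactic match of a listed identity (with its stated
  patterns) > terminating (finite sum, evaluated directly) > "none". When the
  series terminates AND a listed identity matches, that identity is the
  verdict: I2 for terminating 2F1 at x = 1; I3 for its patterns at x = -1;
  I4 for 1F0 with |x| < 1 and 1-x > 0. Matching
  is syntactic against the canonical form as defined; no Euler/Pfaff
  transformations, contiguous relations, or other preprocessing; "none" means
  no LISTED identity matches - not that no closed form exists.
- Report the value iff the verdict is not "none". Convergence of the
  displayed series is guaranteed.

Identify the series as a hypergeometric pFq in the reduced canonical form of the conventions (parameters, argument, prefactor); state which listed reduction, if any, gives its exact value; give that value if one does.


With C = 5/11: the canonical form is 2F1(1/4, 3; 6; -1/2). Verdict: none here - no I1-I6 shape fits x = -1/2 with lower {6}.

The tell: from the first term 5/11: factor the ratio over Q (C = 5/11): negated roots = parameters.
Consecutive-term ratio: r(k) = (-1/2) * (k+1/4) (k+3) / [(k+6) (k+1)] - poly over poly, x = (-1/2) from leading terms; C = 5/11 at k = 0.


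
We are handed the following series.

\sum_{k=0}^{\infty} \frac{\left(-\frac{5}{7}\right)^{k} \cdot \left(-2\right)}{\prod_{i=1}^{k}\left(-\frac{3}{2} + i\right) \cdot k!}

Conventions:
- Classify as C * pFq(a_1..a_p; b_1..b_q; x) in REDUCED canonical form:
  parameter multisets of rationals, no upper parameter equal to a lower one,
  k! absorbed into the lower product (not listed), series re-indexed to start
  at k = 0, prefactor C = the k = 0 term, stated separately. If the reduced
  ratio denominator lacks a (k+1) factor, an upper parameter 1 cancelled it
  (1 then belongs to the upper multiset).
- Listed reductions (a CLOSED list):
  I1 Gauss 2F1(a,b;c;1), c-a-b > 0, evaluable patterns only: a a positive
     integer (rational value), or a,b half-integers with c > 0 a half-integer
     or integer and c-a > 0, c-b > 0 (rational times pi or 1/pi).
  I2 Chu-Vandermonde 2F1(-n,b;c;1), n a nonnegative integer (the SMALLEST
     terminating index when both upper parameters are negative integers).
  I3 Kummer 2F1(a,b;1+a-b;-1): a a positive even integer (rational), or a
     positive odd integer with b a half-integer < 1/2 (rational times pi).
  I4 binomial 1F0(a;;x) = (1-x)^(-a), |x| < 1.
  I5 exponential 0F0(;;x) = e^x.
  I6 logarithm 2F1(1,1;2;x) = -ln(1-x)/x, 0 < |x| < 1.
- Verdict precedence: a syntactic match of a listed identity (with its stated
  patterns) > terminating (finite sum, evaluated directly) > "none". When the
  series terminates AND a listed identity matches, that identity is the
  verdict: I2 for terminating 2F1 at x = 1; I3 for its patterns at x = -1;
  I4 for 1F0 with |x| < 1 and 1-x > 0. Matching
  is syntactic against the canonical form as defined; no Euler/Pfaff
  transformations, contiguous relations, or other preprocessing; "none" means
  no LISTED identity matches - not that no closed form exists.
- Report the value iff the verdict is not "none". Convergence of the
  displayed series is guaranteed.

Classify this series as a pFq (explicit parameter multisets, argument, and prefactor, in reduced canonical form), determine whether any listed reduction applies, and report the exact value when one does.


Classification (C = -2): 0F1 with upper {-}, lower {-\frac{1}{2}}, argument x = -\frac{5}{7}. Verdict: none - this 0F1 at x = -\frac{5}{7} matches no listed pattern, and upper {-} holds no stopper.

First insight: from the first term -2: the lower running product (C = -2, x = -5/7) is a rising factorial.
Consecutive-term ratio: r(k) = -\frac{5}{7} * 1 / [(k-\frac{1}{2}) (k+1)] - rational; roots negated = parameters, x = -\frac{5}{7}, C = -2.


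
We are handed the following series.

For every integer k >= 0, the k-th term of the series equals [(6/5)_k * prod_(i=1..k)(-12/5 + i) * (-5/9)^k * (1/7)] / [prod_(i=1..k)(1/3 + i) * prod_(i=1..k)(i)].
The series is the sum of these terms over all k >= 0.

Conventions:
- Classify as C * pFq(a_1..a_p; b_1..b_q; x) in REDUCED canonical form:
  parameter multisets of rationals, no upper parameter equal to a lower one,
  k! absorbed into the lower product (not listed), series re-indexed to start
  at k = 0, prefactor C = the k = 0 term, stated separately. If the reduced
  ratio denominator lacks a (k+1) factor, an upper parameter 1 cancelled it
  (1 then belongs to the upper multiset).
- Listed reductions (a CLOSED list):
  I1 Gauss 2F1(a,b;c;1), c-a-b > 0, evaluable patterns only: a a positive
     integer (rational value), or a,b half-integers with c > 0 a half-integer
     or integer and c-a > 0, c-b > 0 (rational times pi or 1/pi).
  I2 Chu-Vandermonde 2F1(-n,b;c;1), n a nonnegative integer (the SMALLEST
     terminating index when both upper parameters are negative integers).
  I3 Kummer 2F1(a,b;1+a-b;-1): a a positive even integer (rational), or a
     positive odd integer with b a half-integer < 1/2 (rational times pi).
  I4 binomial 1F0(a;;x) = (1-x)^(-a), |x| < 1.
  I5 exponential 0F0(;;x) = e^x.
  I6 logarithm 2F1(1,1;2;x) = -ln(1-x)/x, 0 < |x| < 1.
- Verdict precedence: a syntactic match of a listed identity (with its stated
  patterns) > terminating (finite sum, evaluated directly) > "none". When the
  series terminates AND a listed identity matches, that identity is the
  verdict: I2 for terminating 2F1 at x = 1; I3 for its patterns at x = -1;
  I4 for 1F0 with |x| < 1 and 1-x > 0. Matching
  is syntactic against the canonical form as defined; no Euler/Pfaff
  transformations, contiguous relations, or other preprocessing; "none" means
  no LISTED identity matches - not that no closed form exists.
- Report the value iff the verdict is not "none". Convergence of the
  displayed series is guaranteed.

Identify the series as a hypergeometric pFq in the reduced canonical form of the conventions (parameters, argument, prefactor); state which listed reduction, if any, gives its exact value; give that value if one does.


Key observation: x = (-5/9) and the lower running product (prefactor 1/7) is a rising factorial.
Adjacent-term ratio: r(k) = (-5/9) * (k-7/5) (k+6/5) / [(k+4/3) (k+1)] - rational in k. x = (-5/9); t_0 = 1/7; negate the roots.

x = -5/9 here; the reduced form reads 2F1, upper {-7/5, 6/5}, lower {4/3}, C = 1/7. Verdict: none - at argument -5/9 the multisets {-7/5, 6/5} ; {4/3} match no listed identity.


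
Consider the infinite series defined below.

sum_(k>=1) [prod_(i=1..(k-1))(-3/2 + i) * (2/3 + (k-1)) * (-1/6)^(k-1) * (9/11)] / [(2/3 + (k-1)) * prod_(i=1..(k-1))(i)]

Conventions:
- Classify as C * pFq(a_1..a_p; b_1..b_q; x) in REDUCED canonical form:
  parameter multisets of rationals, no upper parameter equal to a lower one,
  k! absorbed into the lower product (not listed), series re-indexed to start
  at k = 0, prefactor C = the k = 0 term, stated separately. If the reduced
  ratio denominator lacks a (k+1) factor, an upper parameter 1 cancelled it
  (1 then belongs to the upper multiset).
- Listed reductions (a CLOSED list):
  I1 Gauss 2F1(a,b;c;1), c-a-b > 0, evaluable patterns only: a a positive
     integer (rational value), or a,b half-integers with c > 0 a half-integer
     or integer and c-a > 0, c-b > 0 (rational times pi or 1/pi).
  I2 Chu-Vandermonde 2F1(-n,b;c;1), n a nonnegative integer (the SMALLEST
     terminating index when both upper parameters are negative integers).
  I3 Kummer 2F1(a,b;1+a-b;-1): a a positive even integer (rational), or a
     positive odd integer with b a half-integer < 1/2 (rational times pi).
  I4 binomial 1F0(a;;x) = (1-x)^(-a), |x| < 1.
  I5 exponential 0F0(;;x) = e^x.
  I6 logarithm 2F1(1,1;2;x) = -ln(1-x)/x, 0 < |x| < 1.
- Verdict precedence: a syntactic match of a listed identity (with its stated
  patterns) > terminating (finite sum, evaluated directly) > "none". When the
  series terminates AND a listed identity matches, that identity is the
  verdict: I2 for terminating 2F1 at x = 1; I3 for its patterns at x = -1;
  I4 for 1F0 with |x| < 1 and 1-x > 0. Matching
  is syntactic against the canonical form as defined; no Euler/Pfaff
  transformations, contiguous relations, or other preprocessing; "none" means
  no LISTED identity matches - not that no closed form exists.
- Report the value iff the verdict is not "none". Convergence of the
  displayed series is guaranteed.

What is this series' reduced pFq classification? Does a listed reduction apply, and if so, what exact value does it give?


x = -1/6 here; the reduced form reads 1F0, upper {-1/2}, lower {-}, C = 9/11. Verdict: binomial (I4) matches (the 1F0 binomial series: exponent 1/2, x = -1/6). Value: (9/11) * (7/6)^(1/2).

The tell: with t_0 = 9/11, the running product (C = 9/11) telescopes to a rising factorial.
Ratio: r(k) = (-1/6) * (k-1/2) / [(k+1)] - rational in k. x = (-1/6); t_0 = 9/11; negate the roots.
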